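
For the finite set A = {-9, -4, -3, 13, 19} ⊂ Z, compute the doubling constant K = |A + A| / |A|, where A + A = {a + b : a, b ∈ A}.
K = |A + A| / |A| = 14/5

Enumerate A + A = {a + b : a, b ∈ A}. With |A| = 5, there are |A|^2 = 25 ordered sum pairs; collecting distinct values, A + A = {-18, -13, -12, -8, -7, -6, 4, 9, 10, 15, 16, 26, 32, 38}, so |A + A| = 14. Thus K = 14/5. For comparison, the minimum possible |A + A| over all 5-element sets is 2·5 − 1 = 9 (so min K = 9/5), attained only by arithmetic progressions.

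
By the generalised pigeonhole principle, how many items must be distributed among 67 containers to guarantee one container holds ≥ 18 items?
n = (18 − 1)·67 + 1 = 1140

By the generalised pigeonhole principle, to guarantee some box contains ≥ r objects we need more than (r − 1) · k objects total. Threshold: n = (r − 1) · k + 1. With r = 18 and k = 67: n = 17 · 67 + 1 = 1139 + 1 = 1140. For n = 1139 = 17 · 67, we can put exactly 17 objects in every box, avoiding 18 in any single one — so 1140 is tight.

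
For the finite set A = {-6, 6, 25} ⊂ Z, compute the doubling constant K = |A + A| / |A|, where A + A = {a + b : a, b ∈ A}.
K = |A + A| / |A| = 6/3 = 2

Enumerate A + A = {a + b : a, b ∈ A}. With |A| = 3, there are |A|^2 = 9 ordered sum pairs; collecting distinct values, A + A = {-12, 0, 12, 19, 31, 50}, so |A + A| = 6. Thus K = 6/3 = 2. For comparison, the minimum possible |A + A| over all 3-element sets is 2·3 − 1 = 5 (so min K = 5/3), attained only by arithmetic progressions.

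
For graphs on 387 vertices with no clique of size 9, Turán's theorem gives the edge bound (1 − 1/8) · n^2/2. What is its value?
Turán density bound = (7/8) · 387^2/2 = 1048383/16 ≈ 65523.9375

Turán's theorem: ex(n, K_{r+1}) is achieved by the complete r-partite Turán graph T(n, r) with parts as balanced as possible, and is at most (1 − 1/r) · n^2/2. For r = 8, n = 387: the density bound is (7/8) · 149769/2 = 1048383/16 ≈ 65523.9375. The integer-valued extremum is e(T(387, 8)) = 65523, which is strictly less than the density bound 1048383/16 since 8 ∤ 387 (the parts of T(387, 8) cannot all be equal).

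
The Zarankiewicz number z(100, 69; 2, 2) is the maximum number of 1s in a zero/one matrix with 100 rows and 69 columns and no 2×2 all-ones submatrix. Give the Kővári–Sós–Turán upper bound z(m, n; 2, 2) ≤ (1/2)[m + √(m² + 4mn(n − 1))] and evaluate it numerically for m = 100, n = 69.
z(100, 69; 2, 2) ≤ (1/2)[100 + √(100² + 4·100·69·68)] = (1/2)[100 + √1886800] = 736.8042

Kővári–Sós–Turán: let r_1, ..., r_100 be the row sums and z = Σ r_i the total number of 1s. Each pair of columns can share at most one row with both entries 1 (else a 2×2 all-ones block appears), so Σ_i C(r_i, 2) ≤ C(69, 2) = 2346. By convexity Σ_i C(r_i, 2) ≥ 100·C(z/100, 2) = z(z − 100)/(2·100), giving z² − 100z − 100·69·68 ≤ 0 and hence z ≤ (1/2)[100 + √(10000 + 4·469200)] = (1/2)[100 + √1886800] ≈ (1/2)(100 + 1373.6084) = 736.8042.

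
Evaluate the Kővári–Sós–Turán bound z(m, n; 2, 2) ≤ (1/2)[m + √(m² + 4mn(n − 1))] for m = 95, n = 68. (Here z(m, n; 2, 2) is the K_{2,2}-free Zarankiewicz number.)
z(95, 68; 2, 2) ≤ (1/2)[95 + √(95² + 4·95·68·67)] = (1/2)[95 + √1740305] = 707.1031

Kővári–Sós–Turán: let r_1, ..., r_95 be the row sums and z = Σ r_i the total number of 1s. Each pair of columns can share at most one row with both entries 1 (else a 2×2 all-ones block appears), so Σ_i C(r_i, 2) ≤ C(68, 2) = 2278. By convexity Σ_i C(r_i, 2) ≥ 95·C(z/95, 2) = z(z − 95)/(2·95), giving z² − 95z − 95·68·67 ≤ 0 and hence z ≤ (1/2)[95 + √(9025 + 4·432820)] = (1/2)[95 + √1740305] ≈ (1/2)(95 + 1319.2062) = 707.1031.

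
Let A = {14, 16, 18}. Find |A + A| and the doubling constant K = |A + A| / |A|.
K = |A + A| / |A| = 5/3

Enumerate A + A = {a + b : a, b ∈ A}. With |A| = 3, there are |A|^2 = 9 ordered sum pairs; collecting distinct values, A + A = {28, 30, 32, 34, 36}, so |A + A| = 5. Thus K = 5/3. Here |A + A| = 2|A| − 1 = 5, the minimum possible — so K = 5/3 is minimal, which holds iff A is an arithmetic progression.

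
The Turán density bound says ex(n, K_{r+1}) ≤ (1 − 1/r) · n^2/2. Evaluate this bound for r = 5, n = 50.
Turán density bound = (4/5) · 50^2/2 = 1000

Turán's theorem: ex(n, K_{r+1}) is achieved by the complete r-partite Turán graph T(n, r) with parts as balanced as possible, and is at most (1 − 1/r) · n^2/2. For r = 5, n = 50: the density bound is (4/5) · 2500/2 = 1000. Since 5 ∣ 50, the Turán graph T(50, 5) has parts of equal size 10, and its edge count e(T(50, 5)) = 1000 attains the density bound exactly.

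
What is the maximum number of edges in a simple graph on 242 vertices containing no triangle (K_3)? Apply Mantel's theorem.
ex(242, K_3) = ⌊242^2/4⌋ = 14641

Mantel (1907): a triangle-free graph on n vertices has at most ⌊n^2/4⌋ edges, with equality for the complete bipartite graph K_{⌊n/2⌋, ⌈n/2⌉}. For n = 242: ⌊242^2/4⌋ = ⌊58564/4⌋ = 14641. The extremal graph is K_{121, 121}, which has 121·121 = 14641 edges.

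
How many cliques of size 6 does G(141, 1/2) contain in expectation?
E[# K_6] = C(141, 6) · (1/2)^C(6, 2) = 9798689908 / 2^15 = 2449672477/8192 ≈ 299032.284790

For each 6-subset S of vertices (there are C(141, 6) = 9798689908 such S), let X_S = 1 if S induces a K_6 (all C(6, 2) = 15 edges present). Then P(X_S = 1) = (1/2)^15 = 1/32768. By linearity of expectation, E[# K_6] = C(141, 6) · (1/2)^15 = 9798689908 / 32768 = 2449672477/8192 ≈ 299032.284790.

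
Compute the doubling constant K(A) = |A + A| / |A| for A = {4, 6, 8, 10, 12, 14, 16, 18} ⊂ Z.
K = |A + A| / |A| = 15/8

Enumerate A + A = {a + b : a, b ∈ A}. With |A| = 8, there are |A|^2 = 64 ordered sum pairs; collecting distinct values, A + A = {8, 10, 12, 14, 16, 18, 20, 22, 24, 26, 28, 30, 32, 34, 36}, so |A + A| = 15. Thus K = 15/8. Here |A + A| = 2|A| − 1 = 15, the minimum possible — so K = 15/8 is minimal, which holds iff A is an arithmetic progression.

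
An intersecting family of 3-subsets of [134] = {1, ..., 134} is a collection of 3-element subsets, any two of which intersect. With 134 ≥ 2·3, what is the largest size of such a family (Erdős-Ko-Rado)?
max |F| = C(133, 2) = 8778

The Erdős-Ko-Rado theorem states: for n ≥ 2k, an intersecting family of k-subsets of an n-element set has size at most C(n − 1, k − 1), with equality for 'star' families {A ⊆ [n] : |A| = k, i ∈ A} (fix an element i). For n = 134, k = 3: C(133, 2) = 8778.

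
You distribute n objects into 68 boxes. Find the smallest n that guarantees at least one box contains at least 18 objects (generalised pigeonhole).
n = (18 − 1)·68 + 1 = 1157

By the generalised pigeonhole principle, to guarantee some box contains ≥ r objects we need more than (r − 1) · k objects total. Threshold: n = (r − 1) · k + 1. With r = 18 and k = 68: n = 17 · 68 + 1 = 1156 + 1 = 1157. For n = 1156 = 17 · 68, we can put exactly 17 objects in every box, avoiding 18 in any single one — so 1157 is tight.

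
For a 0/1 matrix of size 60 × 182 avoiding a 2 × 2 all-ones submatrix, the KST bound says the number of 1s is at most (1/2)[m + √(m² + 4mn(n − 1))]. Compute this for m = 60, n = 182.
z(60, 182; 2, 2) ≤ (1/2)[60 + √(60² + 4·60·182·181)] = (1/2)[60 + √7909680] = 1436.2077

Kővári–Sós–Turán: let r_1, ..., r_60 be the row sums and z = Σ r_i the total number of 1s. Each pair of columns can share at most one row with both entries 1 (else a 2×2 all-ones block appears), so Σ_i C(r_i, 2) ≤ C(182, 2) = 16471. By convexity Σ_i C(r_i, 2) ≥ 60·C(z/60, 2) = z(z − 60)/(2·60), giving z² − 60z − 60·182·181 ≤ 0 and hence z ≤ (1/2)[60 + √(3600 + 4·1976520)] = (1/2)[60 + √7909680] ≈ (1/2)(60 + 2812.4153) = 1436.2077.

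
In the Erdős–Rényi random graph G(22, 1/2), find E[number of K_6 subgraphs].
E[# K_6] = C(22, 6) · (1/2)^C(6, 2) = 74613 / 2^15 ≈ 2.277008

For each 6-subset S of vertices (there are C(22, 6) = 74613 such S), let X_S = 1 if S induces a K_6 (all C(6, 2) = 15 edges present). Then P(X_S = 1) = (1/2)^15 = 1/32768. By linearity of expectation, E[# K_6] = C(22, 6) · (1/2)^15 = 74613 / 32768 ≈ 2.277008.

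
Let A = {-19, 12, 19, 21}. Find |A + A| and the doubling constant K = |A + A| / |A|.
K = |A + A| / |A| = 10/4 = 5/2

Enumerate A + A = {a + b : a, b ∈ A}. With |A| = 4, there are |A|^2 = 16 ordered sum pairs; collecting distinct values, A + A = {-38, -7, 0, 2, 24, 31, 33, 38, 40, 42}, so |A + A| = 10. Thus K = 10/4 = 5/2. For comparison, the minimum possible |A + A| over all 4-element sets is 2·4 − 1 = 7 (so min K = 7/4), attained only by arithmetic progressions.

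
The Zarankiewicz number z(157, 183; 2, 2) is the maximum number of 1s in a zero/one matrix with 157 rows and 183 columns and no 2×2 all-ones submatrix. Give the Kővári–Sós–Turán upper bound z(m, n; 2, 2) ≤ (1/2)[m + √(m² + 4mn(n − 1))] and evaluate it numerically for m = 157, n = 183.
z(157, 183; 2, 2) ≤ (1/2)[157 + √(157² + 4·157·183·182)] = (1/2)[157 + √20940817] = 2366.5569

Kővári–Sós–Turán: let r_1, ..., r_157 be the row sums and z = Σ r_i the total number of 1s. Each pair of columns can share at most one row with both entries 1 (else a 2×2 all-ones block appears), so Σ_i C(r_i, 2) ≤ C(183, 2) = 16653. By convexity Σ_i C(r_i, 2) ≥ 157·C(z/157, 2) = z(z − 157)/(2·157), giving z² − 157z − 157·183·182 ≤ 0 and hence z ≤ (1/2)[157 + √(24649 + 4·5229042)] = (1/2)[157 + √20940817] ≈ (1/2)(157 + 4576.1137) = 2366.5569.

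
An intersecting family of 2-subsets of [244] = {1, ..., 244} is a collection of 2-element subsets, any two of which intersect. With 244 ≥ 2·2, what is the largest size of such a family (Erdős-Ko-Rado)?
max |F| = C(243, 1) = 243

Erdős-Ko-Rado (1961): when n ≥ 2k, max |F| = C(n−1, k−1). The bound is attained by the star {A : i ∈ A} for any fixed i ∈ [n]. Here C(244−1, 2−1) = C(243, 1) = 243.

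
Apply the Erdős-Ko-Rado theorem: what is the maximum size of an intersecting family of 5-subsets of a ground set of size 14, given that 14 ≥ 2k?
max |F| = C(13, 4) = 715

The Erdős-Ko-Rado theorem states: for n ≥ 2k, an intersecting family of k-subsets of an n-element set has size at most C(n − 1, k − 1), with equality for 'star' families {A ⊆ [n] : |A| = k, i ∈ A} (fix an element i). For n = 14, k = 5: C(13, 4) = 715.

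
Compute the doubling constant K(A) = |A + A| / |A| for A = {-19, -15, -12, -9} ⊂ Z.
K = |A + A| / |A| = 9/4

Enumerate A + A = {a + b : a, b ∈ A}. With |A| = 4, there are |A|^2 = 16 ordered sum pairs; collecting distinct values, A + A = {-38, -34, -31, -30, -28, -27, -24, -21, -18}, so |A + A| = 9. Thus K = 9/4. For comparison, the minimum possible |A + A| over all 4-element sets is 2·4 − 1 = 7 (so min K = 7/4), attained only by arithmetic progressions.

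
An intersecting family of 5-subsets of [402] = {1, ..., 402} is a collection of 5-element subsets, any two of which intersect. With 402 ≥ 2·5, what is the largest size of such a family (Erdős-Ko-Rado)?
max |F| = C(401, 4) = 1061326700

The Erdős-Ko-Rado theorem states: for n ≥ 2k, an intersecting family of k-subsets of an n-element set has size at most C(n − 1, k − 1), with equality for 'star' families {A ⊆ [n] : |A| = k, i ∈ A} (fix an element i). For n = 402, k = 5: C(401, 4) = 1061326700.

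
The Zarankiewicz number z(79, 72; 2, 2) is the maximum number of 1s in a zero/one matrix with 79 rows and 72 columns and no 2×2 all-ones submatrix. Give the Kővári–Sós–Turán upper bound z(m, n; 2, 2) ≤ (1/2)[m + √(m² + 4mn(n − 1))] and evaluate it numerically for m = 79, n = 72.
z(79, 72; 2, 2) ≤ (1/2)[79 + √(79² + 4·79·72·71)] = (1/2)[79 + √1621633] = 676.2168

Kővári–Sós–Turán: let r_1, ..., r_79 be the row sums and z = Σ r_i the total number of 1s. Each pair of columns can share at most one row with both entries 1 (else a 2×2 all-ones block appears), so Σ_i C(r_i, 2) ≤ C(72, 2) = 2556. By convexity Σ_i C(r_i, 2) ≥ 79·C(z/79, 2) = z(z − 79)/(2·79), giving z² − 79z − 79·72·71 ≤ 0 and hence z ≤ (1/2)[79 + √(6241 + 4·403848)] = (1/2)[79 + √1621633] ≈ (1/2)(79 + 1273.4335) = 676.2168.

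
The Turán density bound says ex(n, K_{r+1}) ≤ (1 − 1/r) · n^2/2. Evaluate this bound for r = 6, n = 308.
Turán density bound = (5/6) · 308^2/2 = 118580/3 ≈ 39526.6667

Turán's theorem: ex(n, K_{r+1}) is achieved by the complete r-partite Turán graph T(n, r) with parts as balanced as possible, and is at most (1 − 1/r) · n^2/2. For r = 6, n = 308: the density bound is (5/6) · 94864/2 = 118580/3 ≈ 39526.6667. The integer-valued extremum is e(T(308, 6)) = 39526, which is strictly less than the density bound 118580/3 since 6 ∤ 308 (the parts of T(308, 6) cannot all be equal).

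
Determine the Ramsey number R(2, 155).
R(2, 155) = 155

R(2, k) = k for all k ≥ 2: in a 2-colouring of K_k, either some edge is red (a red K_2) or all edges are blue (a blue K_k). And K_{154} coloured all-blue has no blue K_155, so R(2, 155) > 154. Hence R(2, 155) = 155.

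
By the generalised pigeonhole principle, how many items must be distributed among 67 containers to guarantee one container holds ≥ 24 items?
n = (24 − 1)·67 + 1 = 1542

By the generalised pigeonhole principle, to guarantee some box contains ≥ r objects we need more than (r − 1) · k objects total. Threshold: n = (r − 1) · k + 1. With r = 24 and k = 67: n = 23 · 67 + 1 = 1541 + 1 = 1542. For n = 1541 = 23 · 67, we can put exactly 23 objects in every box, avoiding 24 in any single one — so 1542 is tight.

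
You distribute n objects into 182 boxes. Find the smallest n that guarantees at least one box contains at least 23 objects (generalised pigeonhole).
n = (23 − 1)·182 + 1 = 4005

By the generalised pigeonhole principle, to guarantee some box contains ≥ r objects we need more than (r − 1) · k objects total. Threshold: n = (r − 1) · k + 1. With r = 23 and k = 182: n = 22 · 182 + 1 = 4004 + 1 = 4005. For n = 4004 = 22 · 182, we can put exactly 22 objects in every box, avoiding 23 in any single one — so 4005 is tight.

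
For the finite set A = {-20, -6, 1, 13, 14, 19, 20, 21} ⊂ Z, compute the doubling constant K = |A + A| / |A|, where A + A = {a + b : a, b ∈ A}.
K = |A + A| / |A| = 31/8

Enumerate A + A = {a + b : a, b ∈ A}. With |A| = 8, there are |A|^2 = 64 ordered sum pairs; collecting distinct values, A + A = {-40, -26, -19, -12, -7, -6, -5, -1, 0, 1, 2, 7, 8, 13, 14, 15, 20, 21, 22, 26, 27, 28, 32, 33, 34, 35, 38, 39, 40, 41, 42}, so |A + A| = 31. Thus K = 31/8. For comparison, the minimum possible |A + A| over all 8-element sets is 2·8 − 1 = 15 (so min K = 15/8), attained only by arithmetic progressions.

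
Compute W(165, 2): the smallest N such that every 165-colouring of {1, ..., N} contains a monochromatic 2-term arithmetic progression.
W(165, 2) = 165 + 1 = 166

A 2-term AP is any pair of integers, so a monochromatic 2-AP exists iff some colour is used at least twice. With 165 colours, the colouring i ↦ i on {1, ..., 165} uses each colour once, avoiding any monochromatic pair, so W(165, 2) > 165. For {1, ..., 166}, pigeonhole forces two integers of the same colour, which form a monochromatic 2-AP. Hence W(165, 2) = 166.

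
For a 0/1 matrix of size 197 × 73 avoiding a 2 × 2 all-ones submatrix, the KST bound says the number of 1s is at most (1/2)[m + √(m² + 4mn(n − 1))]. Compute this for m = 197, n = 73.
z(197, 73; 2, 2) ≤ (1/2)[197 + √(197² + 4·197·73·72)] = (1/2)[197 + √4180537] = 1120.8181

Kővári–Sós–Turán: let r_1, ..., r_197 be the row sums and z = Σ r_i the total number of 1s. Each pair of columns can share at most one row with both entries 1 (else a 2×2 all-ones block appears), so Σ_i C(r_i, 2) ≤ C(73, 2) = 2628. By convexity Σ_i C(r_i, 2) ≥ 197·C(z/197, 2) = z(z − 197)/(2·197), giving z² − 197z − 197·73·72 ≤ 0 and hence z ≤ (1/2)[197 + √(38809 + 4·1035432)] = (1/2)[197 + √4180537] ≈ (1/2)(197 + 2044.6362) = 1120.8181.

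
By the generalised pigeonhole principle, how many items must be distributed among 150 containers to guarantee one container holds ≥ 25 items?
n = (25 − 1)·150 + 1 = 3601

By the generalised pigeonhole principle, to guarantee some box contains ≥ r objects we need more than (r − 1) · k objects total. Threshold: n = (r − 1) · k + 1. With r = 25 and k = 150: n = 24 · 150 + 1 = 3600 + 1 = 3601. For n = 3600 = 24 · 150, we can put exactly 24 objects in every box, avoiding 25 in any single one — so 3601 is tight.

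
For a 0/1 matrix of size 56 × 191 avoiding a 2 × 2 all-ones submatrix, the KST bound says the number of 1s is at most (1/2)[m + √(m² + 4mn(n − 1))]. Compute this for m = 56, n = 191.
z(56, 191; 2, 2) ≤ (1/2)[56 + √(56² + 4·56·191·190)] = (1/2)[56 + √8132096] = 1453.8415

Kővári–Sós–Turán: let r_1, ..., r_56 be the row sums and z = Σ r_i the total number of 1s. Each pair of columns can share at most one row with both entries 1 (else a 2×2 all-ones block appears), so Σ_i C(r_i, 2) ≤ C(191, 2) = 18145. By convexity Σ_i C(r_i, 2) ≥ 56·C(z/56, 2) = z(z − 56)/(2·56), giving z² − 56z − 56·191·190 ≤ 0 and hence z ≤ (1/2)[56 + √(3136 + 4·2032240)] = (1/2)[56 + √8132096] ≈ (1/2)(56 + 2851.683) = 1453.8415.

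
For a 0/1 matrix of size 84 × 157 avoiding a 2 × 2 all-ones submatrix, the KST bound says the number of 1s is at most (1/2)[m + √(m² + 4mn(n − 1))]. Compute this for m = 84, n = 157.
z(84, 157; 2, 2) ≤ (1/2)[84 + √(84² + 4·84·157·156)] = (1/2)[84 + √8236368] = 1476.9537

Kővári–Sós–Turán: let r_1, ..., r_84 be the row sums and z = Σ r_i the total number of 1s. Each pair of columns can share at most one row with both entries 1 (else a 2×2 all-ones block appears), so Σ_i C(r_i, 2) ≤ C(157, 2) = 12246. By convexity Σ_i C(r_i, 2) ≥ 84·C(z/84, 2) = z(z − 84)/(2·84), giving z² − 84z − 84·157·156 ≤ 0 and hence z ≤ (1/2)[84 + √(7056 + 4·2057328)] = (1/2)[84 + √8236368] ≈ (1/2)(84 + 2869.9073) = 1476.9537.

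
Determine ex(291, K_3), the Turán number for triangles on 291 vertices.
ex(291, K_3) = ⌊291^2/4⌋ = 21170

Mantel (1907): a triangle-free graph on n vertices has at most ⌊n^2/4⌋ edges, with equality for the complete bipartite graph K_{⌊n/2⌋, ⌈n/2⌉}. For n = 291: ⌊291^2/4⌋ = ⌊84681/4⌋ = 21170. The extremal graph is K_{145, 146}, which has 145·146 = 21170 edges.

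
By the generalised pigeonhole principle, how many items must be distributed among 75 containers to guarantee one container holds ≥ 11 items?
n = (11 − 1)·75 + 1 = 751

By the generalised pigeonhole principle, to guarantee some box contains ≥ r objects we need more than (r − 1) · k objects total. Threshold: n = (r − 1) · k + 1. With r = 11 and k = 75: n = 10 · 75 + 1 = 750 + 1 = 751. For n = 750 = 10 · 75, we can put exactly 10 objects in every box, avoiding 11 in any single one — so 751 is tight.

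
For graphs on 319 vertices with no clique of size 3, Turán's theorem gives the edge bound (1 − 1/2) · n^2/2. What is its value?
Turán density bound = (1/2) · 319^2/2 = 101761/4 ≈ 25440.25

Turán's theorem: ex(n, K_{r+1}) is achieved by the complete r-partite Turán graph T(n, r) with parts as balanced as possible, and is at most (1 − 1/r) · n^2/2. For r = 2, n = 319: the density bound is (1/2) · 101761/2 = 101761/4 ≈ 25440.25. The integer-valued extremum is e(T(319, 2)) = 25440, which is strictly less than the density bound 101761/4 since 2 ∤ 319 (the parts of T(319, 2) cannot all be equal).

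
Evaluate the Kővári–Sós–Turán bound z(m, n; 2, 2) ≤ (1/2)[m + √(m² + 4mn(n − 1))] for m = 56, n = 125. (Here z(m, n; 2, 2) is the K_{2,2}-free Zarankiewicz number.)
z(56, 125; 2, 2) ≤ (1/2)[56 + √(56² + 4·56·125·124)] = (1/2)[56 + √3475136] = 960.0858

Kővári–Sós–Turán: let r_1, ..., r_56 be the row sums and z = Σ r_i the total number of 1s. Each pair of columns can share at most one row with both entries 1 (else a 2×2 all-ones block appears), so Σ_i C(r_i, 2) ≤ C(125, 2) = 7750. By convexity Σ_i C(r_i, 2) ≥ 56·C(z/56, 2) = z(z − 56)/(2·56), giving z² − 56z − 56·125·124 ≤ 0 and hence z ≤ (1/2)[56 + √(3136 + 4·868000)] = (1/2)[56 + √3475136] ≈ (1/2)(56 + 1864.1717) = 960.0858.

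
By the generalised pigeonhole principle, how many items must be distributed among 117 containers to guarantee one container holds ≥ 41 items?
n = (41 − 1)·117 + 1 = 4681

By the generalised pigeonhole principle, to guarantee some box contains ≥ r objects we need more than (r − 1) · k objects total. Threshold: n = (r − 1) · k + 1. With r = 41 and k = 117: n = 40 · 117 + 1 = 4680 + 1 = 4681. For n = 4680 = 40 · 117, we can put exactly 40 objects in every box, avoiding 41 in any single one — so 4681 is tight.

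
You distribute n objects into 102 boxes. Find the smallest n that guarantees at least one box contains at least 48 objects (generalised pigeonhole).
n = (48 − 1)·102 + 1 = 4795

By the generalised pigeonhole principle, to guarantee some box contains ≥ r objects we need more than (r − 1) · k objects total. Threshold: n = (r − 1) · k + 1. With r = 48 and k = 102: n = 47 · 102 + 1 = 4794 + 1 = 4795. For n = 4794 = 47 · 102, we can put exactly 47 objects in every box, avoiding 48 in any single one — so 4795 is tight.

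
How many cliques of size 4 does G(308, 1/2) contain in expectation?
E[# K_4] = C(308, 4) · (1/2)^C(4, 2) = 367704645 / 2^6 = 5745385.078125

For each 4-subset S of vertices (there are C(308, 4) = 367704645 such S), let X_S = 1 if S induces a K_4 (all C(4, 2) = 6 edges present). Then P(X_S = 1) = (1/2)^6 = 1/64. By linearity of expectation, E[# K_4] = C(308, 4) · (1/2)^6 = 367704645 / 64 = 5745385.078125.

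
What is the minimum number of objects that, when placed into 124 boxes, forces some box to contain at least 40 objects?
n = (40 − 1)·124 + 1 = 4837

By the generalised pigeonhole principle, to guarantee some box contains ≥ r objects we need more than (r − 1) · k objects total. Threshold: n = (r − 1) · k + 1. With r = 40 and k = 124: n = 39 · 124 + 1 = 4836 + 1 = 4837. For n = 4836 = 39 · 124, we can put exactly 39 objects in every box, avoiding 40 in any single one — so 4837 is tight.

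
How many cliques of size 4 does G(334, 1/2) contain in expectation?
E[# K_4] = C(334, 4) · (1/2)^C(4, 2) = 509267001 / 2^6 = 7957296.890625

For each 4-subset S of vertices (there are C(334, 4) = 509267001 such S), let X_S = 1 if S induces a K_4 (all C(4, 2) = 6 edges present). Then P(X_S = 1) = (1/2)^6 = 1/64. By linearity of expectation, E[# K_4] = C(334, 4) · (1/2)^6 = 509267001 / 64 = 7957296.890625.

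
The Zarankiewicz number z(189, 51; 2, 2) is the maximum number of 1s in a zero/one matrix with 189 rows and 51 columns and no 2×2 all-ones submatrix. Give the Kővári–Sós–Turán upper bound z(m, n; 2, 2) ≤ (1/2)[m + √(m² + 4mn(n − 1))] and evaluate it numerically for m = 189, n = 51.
z(189, 51; 2, 2) ≤ (1/2)[189 + √(189² + 4·189·51·50)] = (1/2)[189 + √1963521] = 795.1285

Kővári–Sós–Turán: let r_1, ..., r_189 be the row sums and z = Σ r_i the total number of 1s. Each pair of columns can share at most one row with both entries 1 (else a 2×2 all-ones block appears), so Σ_i C(r_i, 2) ≤ C(51, 2) = 1275. By convexity Σ_i C(r_i, 2) ≥ 189·C(z/189, 2) = z(z − 189)/(2·189), giving z² − 189z − 189·51·50 ≤ 0 and hence z ≤ (1/2)[189 + √(35721 + 4·481950)] = (1/2)[189 + √1963521] ≈ (1/2)(189 + 1401.2569) = 795.1285.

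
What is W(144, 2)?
W(144, 2) = 144 + 1 = 145

A 2-term AP is any pair of integers, so a monochromatic 2-AP exists iff some colour is used at least twice. With 144 colours, the colouring i ↦ i on {1, ..., 144} uses each colour once, avoiding any monochromatic pair, so W(144, 2) > 144. For {1, ..., 145}, pigeonhole forces two integers of the same colour, which form a monochromatic 2-AP. Hence W(144, 2) = 145.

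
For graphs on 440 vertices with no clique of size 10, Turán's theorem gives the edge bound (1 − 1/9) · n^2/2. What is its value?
Turán density bound = (8/9) · 440^2/2 = 774400/9 ≈ 86044.4444

Turán's theorem: ex(n, K_{r+1}) is achieved by the complete r-partite Turán graph T(n, r) with parts as balanced as possible, and is at most (1 − 1/r) · n^2/2. For r = 9, n = 440: the density bound is (8/9) · 193600/2 = 774400/9 ≈ 86044.4444. The integer-valued extremum is e(T(440, 9)) = 86044, which is strictly less than the density bound 774400/9 since 9 ∤ 440 (the parts of T(440, 9) cannot all be equal).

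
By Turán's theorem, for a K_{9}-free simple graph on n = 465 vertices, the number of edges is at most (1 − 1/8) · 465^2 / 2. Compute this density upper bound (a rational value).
Turán density bound = (7/8) · 465^2/2 = 1513575/16 ≈ 94598.4375

Turán's theorem: ex(n, K_{r+1}) is achieved by the complete r-partite Turán graph T(n, r) with parts as balanced as possible, and is at most (1 − 1/r) · n^2/2. For r = 8, n = 465: the density bound is (7/8) · 216225/2 = 1513575/16 ≈ 94598.4375. The integer-valued extremum is e(T(465, 8)) = 94598, which is strictly less than the density bound 1513575/16 since 8 ∤ 465 (the parts of T(465, 8) cannot all be equal).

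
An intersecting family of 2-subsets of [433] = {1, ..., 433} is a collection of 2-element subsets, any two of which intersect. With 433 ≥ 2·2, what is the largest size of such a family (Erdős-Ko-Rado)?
max |F| = C(432, 1) = 432

Erdős-Ko-Rado (1961): when n ≥ 2k, max |F| = C(n−1, k−1). The bound is attained by the star {A : i ∈ A} for any fixed i ∈ [n]. Here C(433−1, 2−1) = C(432, 1) = 432.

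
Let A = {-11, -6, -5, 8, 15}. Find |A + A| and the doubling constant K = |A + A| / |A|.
K = |A + A| / |A| = 15/5 = 3

Enumerate A + A = {a + b : a, b ∈ A}. With |A| = 5, there are |A|^2 = 25 ordered sum pairs; collecting distinct values, A + A = {-22, -17, -16, -12, -11, -10, -3, 2, 3, 4, 9, 10, 16, 23, 30}, so |A + A| = 15. Thus K = 15/5 = 3. For comparison, the minimum possible |A + A| over all 5-element sets is 2·5 − 1 = 9 (so min K = 9/5), attained only by arithmetic progressions.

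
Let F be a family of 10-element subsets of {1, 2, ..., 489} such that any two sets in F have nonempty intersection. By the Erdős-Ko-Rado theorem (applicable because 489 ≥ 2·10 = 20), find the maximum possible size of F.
max |F| = C(488, 9) = 4015962072422483040

The Erdős-Ko-Rado theorem states: for n ≥ 2k, an intersecting family of k-subsets of an n-element set has size at most C(n − 1, k − 1), with equality for 'star' families {A ⊆ [n] : |A| = k, i ∈ A} (fix an element i). For n = 489, k = 10: C(488, 9) = 4015962072422483040.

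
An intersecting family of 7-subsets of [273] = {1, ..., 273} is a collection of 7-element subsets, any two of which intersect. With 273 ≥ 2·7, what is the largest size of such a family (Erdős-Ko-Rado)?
max |F| = C(272, 6) = 532068806088

Erdős-Ko-Rado (1961): when n ≥ 2k, max |F| = C(n−1, k−1). The bound is attained by the star {A : i ∈ A} for any fixed i ∈ [n]. Here C(273−1, 7−1) = C(272, 6) = 532068806088.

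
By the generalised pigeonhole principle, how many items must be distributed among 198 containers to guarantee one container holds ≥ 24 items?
n = (24 − 1)·198 + 1 = 4555

By the generalised pigeonhole principle, to guarantee some box contains ≥ r objects we need more than (r − 1) · k objects total. Threshold: n = (r − 1) · k + 1. With r = 24 and k = 198: n = 23 · 198 + 1 = 4554 + 1 = 4555. For n = 4554 = 23 · 198, we can put exactly 23 objects in every box, avoiding 24 in any single one — so 4555 is tight.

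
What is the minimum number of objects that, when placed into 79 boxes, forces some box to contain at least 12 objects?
n = (12 − 1)·79 + 1 = 870

By the generalised pigeonhole principle, to guarantee some box contains ≥ r objects we need more than (r − 1) · k objects total. Threshold: n = (r − 1) · k + 1. With r = 12 and k = 79: n = 11 · 79 + 1 = 869 + 1 = 870. For n = 869 = 11 · 79, we can put exactly 11 objects in every box, avoiding 12 in any single one — so 870 is tight.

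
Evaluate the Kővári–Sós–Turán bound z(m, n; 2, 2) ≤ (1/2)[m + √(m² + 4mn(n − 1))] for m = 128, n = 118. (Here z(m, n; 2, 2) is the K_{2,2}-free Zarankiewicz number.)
z(128, 118; 2, 2) ≤ (1/2)[128 + √(128² + 4·128·118·117)] = (1/2)[128 + √7085056] = 1394.8884

Kővári–Sós–Turán: let r_1, ..., r_128 be the row sums and z = Σ r_i the total number of 1s. Each pair of columns can share at most one row with both entries 1 (else a 2×2 all-ones block appears), so Σ_i C(r_i, 2) ≤ C(118, 2) = 6903. By convexity Σ_i C(r_i, 2) ≥ 128·C(z/128, 2) = z(z − 128)/(2·128), giving z² − 128z − 128·118·117 ≤ 0 and hence z ≤ (1/2)[128 + √(16384 + 4·1767168)] = (1/2)[128 + √7085056] ≈ (1/2)(128 + 2661.7769) = 1394.8884.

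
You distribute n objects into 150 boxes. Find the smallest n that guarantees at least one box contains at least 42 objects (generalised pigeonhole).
n = (42 − 1)·150 + 1 = 6151

By the generalised pigeonhole principle, to guarantee some box contains ≥ r objects we need more than (r − 1) · k objects total. Threshold: n = (r − 1) · k + 1. With r = 42 and k = 150: n = 41 · 150 + 1 = 6150 + 1 = 6151. For n = 6150 = 41 · 150, we can put exactly 41 objects in every box, avoiding 42 in any single one — so 6151 is tight.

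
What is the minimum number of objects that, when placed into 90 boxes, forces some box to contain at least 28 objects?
n = (28 − 1)·90 + 1 = 2431

By the generalised pigeonhole principle, to guarantee some box contains ≥ r objects we need more than (r − 1) · k objects total. Threshold: n = (r − 1) · k + 1. With r = 28 and k = 90: n = 27 · 90 + 1 = 2430 + 1 = 2431. For n = 2430 = 27 · 90, we can put exactly 27 objects in every box, avoiding 28 in any single one — so 2431 is tight.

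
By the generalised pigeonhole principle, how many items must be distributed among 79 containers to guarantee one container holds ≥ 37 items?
n = (37 − 1)·79 + 1 = 2845

By the generalised pigeonhole principle, to guarantee some box contains ≥ r objects we need more than (r − 1) · k objects total. Threshold: n = (r − 1) · k + 1. With r = 37 and k = 79: n = 36 · 79 + 1 = 2844 + 1 = 2845. For n = 2844 = 36 · 79, we can put exactly 36 objects in every box, avoiding 37 in any single one — so 2845 is tight.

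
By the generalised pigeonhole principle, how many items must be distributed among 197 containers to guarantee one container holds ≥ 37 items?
n = (37 − 1)·197 + 1 = 7093

By the generalised pigeonhole principle, to guarantee some box contains ≥ r objects we need more than (r − 1) · k objects total. Threshold: n = (r − 1) · k + 1. With r = 37 and k = 197: n = 36 · 197 + 1 = 7092 + 1 = 7093. For n = 7092 = 36 · 197, we can put exactly 36 objects in every box, avoiding 37 in any single one — so 7093 is tight.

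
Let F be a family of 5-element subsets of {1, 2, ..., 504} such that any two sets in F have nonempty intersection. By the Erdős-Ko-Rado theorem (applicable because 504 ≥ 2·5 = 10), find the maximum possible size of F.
max |F| = C(503, 4) = 2635531375

Erdős-Ko-Rado (1961): when n ≥ 2k, max |F| = C(n−1, k−1). The bound is attained by the star {A : i ∈ A} for any fixed i ∈ [n]. Here C(504−1, 5−1) = C(503, 4) = 2635531375.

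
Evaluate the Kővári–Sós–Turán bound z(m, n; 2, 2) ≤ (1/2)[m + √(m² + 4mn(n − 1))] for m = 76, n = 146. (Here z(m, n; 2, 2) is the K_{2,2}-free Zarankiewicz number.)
z(76, 146; 2, 2) ≤ (1/2)[76 + √(76² + 4·76·146·145)] = (1/2)[76 + √6441456] = 1307.0012

Kővári–Sós–Turán: let r_1, ..., r_76 be the row sums and z = Σ r_i the total number of 1s. Each pair of columns can share at most one row with both entries 1 (else a 2×2 all-ones block appears), so Σ_i C(r_i, 2) ≤ C(146, 2) = 10585. By convexity Σ_i C(r_i, 2) ≥ 76·C(z/76, 2) = z(z − 76)/(2·76), giving z² − 76z − 76·146·145 ≤ 0 and hence z ≤ (1/2)[76 + √(5776 + 4·1608920)] = (1/2)[76 + √6441456] ≈ (1/2)(76 + 2538.0024) = 1307.0012.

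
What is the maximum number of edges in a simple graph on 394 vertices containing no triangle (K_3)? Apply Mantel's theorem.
ex(394, K_3) = ⌊394^2/4⌋ = 38809

Mantel (1907): a triangle-free graph on n vertices has at most ⌊n^2/4⌋ edges, with equality for the complete bipartite graph K_{⌊n/2⌋, ⌈n/2⌉}. For n = 394: ⌊394^2/4⌋ = ⌊155236/4⌋ = 38809. The extremal graph is K_{197, 197}, which has 197·197 = 38809 edges.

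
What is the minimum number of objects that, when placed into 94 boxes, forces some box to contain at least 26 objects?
n = (26 − 1)·94 + 1 = 2351

By the generalised pigeonhole principle, to guarantee some box contains ≥ r objects we need more than (r − 1) · k objects total. Threshold: n = (r − 1) · k + 1. With r = 26 and k = 94: n = 25 · 94 + 1 = 2350 + 1 = 2351. For n = 2350 = 25 · 94, we can put exactly 25 objects in every box, avoiding 26 in any single one — so 2351 is tight.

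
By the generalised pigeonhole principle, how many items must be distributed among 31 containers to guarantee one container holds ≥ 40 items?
n = (40 − 1)·31 + 1 = 1210

By the generalised pigeonhole principle, to guarantee some box contains ≥ r objects we need more than (r − 1) · k objects total. Threshold: n = (r − 1) · k + 1. With r = 40 and k = 31: n = 39 · 31 + 1 = 1209 + 1 = 1210. For n = 1209 = 39 · 31, we can put exactly 39 objects in every box, avoiding 40 in any single one — so 1210 is tight.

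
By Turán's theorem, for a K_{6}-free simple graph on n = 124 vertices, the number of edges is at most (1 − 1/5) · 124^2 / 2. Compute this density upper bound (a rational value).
Turán density bound = (4/5) · 124^2/2 = 30752/5 ≈ 6150.4

Turán's theorem: ex(n, K_{r+1}) is achieved by the complete r-partite Turán graph T(n, r) with parts as balanced as possible, and is at most (1 − 1/r) · n^2/2. For r = 5, n = 124: the density bound is (4/5) · 15376/2 = 30752/5 ≈ 6150.4. The integer-valued extremum is e(T(124, 5)) = 6150, which is strictly less than the density bound 30752/5 since 5 ∤ 124 (the parts of T(124, 5) cannot all be equal).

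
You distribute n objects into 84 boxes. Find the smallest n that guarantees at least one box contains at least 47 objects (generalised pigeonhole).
n = (47 − 1)·84 + 1 = 3865

By the generalised pigeonhole principle, to guarantee some box contains ≥ r objects we need more than (r − 1) · k objects total. Threshold: n = (r − 1) · k + 1. With r = 47 and k = 84: n = 46 · 84 + 1 = 3864 + 1 = 3865. For n = 3864 = 46 · 84, we can put exactly 46 objects in every box, avoiding 47 in any single one — so 3865 is tight.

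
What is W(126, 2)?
W(126, 2) = 126 + 1 = 127

A 2-term AP is any pair of integers, so a monochromatic 2-AP exists iff some colour is used at least twice. With 126 colours, the colouring i ↦ i on {1, ..., 126} uses each colour once, avoiding any monochromatic pair, so W(126, 2) > 126. For {1, ..., 127}, pigeonhole forces two integers of the same colour, which form a monochromatic 2-AP. Hence W(126, 2) = 127.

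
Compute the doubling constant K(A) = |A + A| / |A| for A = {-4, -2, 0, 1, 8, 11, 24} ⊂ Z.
K = |A + A| / |A| = 25/7

Enumerate A + A = {a + b : a, b ∈ A}. With |A| = 7, there are |A|^2 = 49 ordered sum pairs; collecting distinct values, A + A = {-8, -6, -4, -3, -2, -1, 0, 1, 2, 4, 6, 7, 8, 9, 11, 12, 16, 19, 20, 22, 24, 25, 32, 35, 48}, so |A + A| = 25. Thus K = 25/7. For comparison, the minimum possible |A + A| over all 7-element sets is 2·7 − 1 = 13 (so min K = 13/7), attained only by arithmetic progressions.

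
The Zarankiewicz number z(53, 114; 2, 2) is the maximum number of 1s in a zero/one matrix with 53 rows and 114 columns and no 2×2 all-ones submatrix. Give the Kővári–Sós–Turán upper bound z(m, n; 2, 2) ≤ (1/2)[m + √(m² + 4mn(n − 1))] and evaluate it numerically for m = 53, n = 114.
z(53, 114; 2, 2) ≤ (1/2)[53 + √(53² + 4·53·114·113)] = (1/2)[53 + √2733793] = 853.2093

Kővári–Sós–Turán: let r_1, ..., r_53 be the row sums and z = Σ r_i the total number of 1s. Each pair of columns can share at most one row with both entries 1 (else a 2×2 all-ones block appears), so Σ_i C(r_i, 2) ≤ C(114, 2) = 6441. By convexity Σ_i C(r_i, 2) ≥ 53·C(z/53, 2) = z(z − 53)/(2·53), giving z² − 53z − 53·114·113 ≤ 0 and hence z ≤ (1/2)[53 + √(2809 + 4·682746)] = (1/2)[53 + √2733793] ≈ (1/2)(53 + 1653.4186) = 853.2093.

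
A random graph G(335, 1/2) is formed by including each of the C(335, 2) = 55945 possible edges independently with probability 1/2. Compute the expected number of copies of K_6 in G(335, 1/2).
E[# K_6] = C(335, 6) · (1/2)^C(6, 2) = 1876648898685 / 2^15 ≈ 57270779.378815

For each 6-subset S of vertices (there are C(335, 6) = 1876648898685 such S), let X_S = 1 if S induces a K_6 (all C(6, 2) = 15 edges present). Then P(X_S = 1) = (1/2)^15 = 1/32768. By linearity of expectation, E[# K_6] = C(335, 6) · (1/2)^15 = 1876648898685 / 32768 ≈ 57270779.378815.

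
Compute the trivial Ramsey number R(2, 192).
R(2, 192) = 192

R(2, k) = k for all k ≥ 2: in a 2-colouring of K_k, either some edge is red (a red K_2) or all edges are blue (a blue K_k). And K_{191} coloured all-blue has no blue K_192, so R(2, 192) > 191. Hence R(2, 192) = 192.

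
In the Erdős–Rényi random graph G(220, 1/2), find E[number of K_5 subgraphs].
E[# K_5] = C(220, 5) · (1/2)^C(5, 2) = 4102565544 / 2^10 = 512820693/128 = 4006411.6640625

For each 5-subset S of vertices (there are C(220, 5) = 4102565544 such S), let X_S = 1 if S induces a K_5 (all C(5, 2) = 10 edges present). Then P(X_S = 1) = (1/2)^10 = 1/1024. By linearity of expectation, E[# K_5] = C(220, 5) · (1/2)^10 = 4102565544 / 1024 = 512820693/128 = 4006411.6640625.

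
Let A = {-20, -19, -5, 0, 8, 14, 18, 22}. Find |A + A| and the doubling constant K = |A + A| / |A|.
K = |A + A| / |A| = 32/8 = 4

Enumerate A + A = {a + b : a, b ∈ A}. With |A| = 8, there are |A|^2 = 64 ordered sum pairs; collecting distinct values, A + A = {-40, -39, -38, -25, -24, -20, -19, -12, -11, -10, -6, -5, -2, -1, 0, 2, 3, 8, 9, 13, 14, 16, 17, 18, 22, 26, 28, 30, 32, 36, 40, 44}, so |A + A| = 32. Thus K = 32/8 = 4. For comparison, the minimum possible |A + A| over all 8-element sets is 2·8 − 1 = 15 (so min K = 15/8), attained only by arithmetic progressions.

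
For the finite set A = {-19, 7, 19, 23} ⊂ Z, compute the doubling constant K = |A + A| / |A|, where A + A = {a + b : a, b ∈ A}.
K = |A + A| / |A| = 10/4 = 5/2

Enumerate A + A = {a + b : a, b ∈ A}. With |A| = 4, there are |A|^2 = 16 ordered sum pairs; collecting distinct values, A + A = {-38, -12, 0, 4, 14, 26, 30, 38, 42, 46}, so |A + A| = 10. Thus K = 10/4 = 5/2. For comparison, the minimum possible |A + A| over all 4-element sets is 2·4 − 1 = 7 (so min K = 7/4), attained only by arithmetic progressions.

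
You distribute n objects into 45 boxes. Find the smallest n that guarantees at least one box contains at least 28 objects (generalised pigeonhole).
n = (28 − 1)·45 + 1 = 1216

By the generalised pigeonhole principle, to guarantee some box contains ≥ r objects we need more than (r − 1) · k objects total. Threshold: n = (r − 1) · k + 1. With r = 28 and k = 45: n = 27 · 45 + 1 = 1215 + 1 = 1216. For n = 1215 = 27 · 45, we can put exactly 27 objects in every box, avoiding 28 in any single one — so 1216 is tight.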